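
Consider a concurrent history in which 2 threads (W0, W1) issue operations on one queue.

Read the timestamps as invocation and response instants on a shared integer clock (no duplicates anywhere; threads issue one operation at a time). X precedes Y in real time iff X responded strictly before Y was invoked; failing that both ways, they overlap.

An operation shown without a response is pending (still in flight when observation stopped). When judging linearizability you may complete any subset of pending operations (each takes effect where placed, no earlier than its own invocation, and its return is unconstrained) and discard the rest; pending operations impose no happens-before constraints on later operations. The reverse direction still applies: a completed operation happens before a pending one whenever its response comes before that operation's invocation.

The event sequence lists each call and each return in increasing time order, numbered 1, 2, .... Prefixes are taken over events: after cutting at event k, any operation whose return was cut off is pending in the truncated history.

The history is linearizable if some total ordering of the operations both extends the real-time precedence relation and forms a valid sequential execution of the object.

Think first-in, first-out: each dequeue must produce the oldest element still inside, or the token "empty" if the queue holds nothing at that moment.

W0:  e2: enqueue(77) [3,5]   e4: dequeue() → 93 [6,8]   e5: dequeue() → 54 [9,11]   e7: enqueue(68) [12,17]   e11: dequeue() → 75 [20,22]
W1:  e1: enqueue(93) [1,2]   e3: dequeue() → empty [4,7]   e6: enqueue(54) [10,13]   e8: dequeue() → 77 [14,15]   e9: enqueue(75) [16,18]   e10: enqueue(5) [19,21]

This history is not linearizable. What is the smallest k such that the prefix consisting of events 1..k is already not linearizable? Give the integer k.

one valid order for events 1..6 is e1, e2:
1. e1 enqueue(93), leaving queue <93>
2. e2 enqueue(77), leaving queue <93,77>
with event 7 included (e3 responding at time 7), all real-time-consistent orders fail
every completion of the 1 pending operation (e4) was checked; none linearizes
sample order e1, e2, e3 (pending dropped) stalls at step 3 — e3 dequeue() → empty has no legal effect
sample order e1, e3, e2 (pending dropped) stalls at step 2 — e3 dequeue() → empty has no legal effect

7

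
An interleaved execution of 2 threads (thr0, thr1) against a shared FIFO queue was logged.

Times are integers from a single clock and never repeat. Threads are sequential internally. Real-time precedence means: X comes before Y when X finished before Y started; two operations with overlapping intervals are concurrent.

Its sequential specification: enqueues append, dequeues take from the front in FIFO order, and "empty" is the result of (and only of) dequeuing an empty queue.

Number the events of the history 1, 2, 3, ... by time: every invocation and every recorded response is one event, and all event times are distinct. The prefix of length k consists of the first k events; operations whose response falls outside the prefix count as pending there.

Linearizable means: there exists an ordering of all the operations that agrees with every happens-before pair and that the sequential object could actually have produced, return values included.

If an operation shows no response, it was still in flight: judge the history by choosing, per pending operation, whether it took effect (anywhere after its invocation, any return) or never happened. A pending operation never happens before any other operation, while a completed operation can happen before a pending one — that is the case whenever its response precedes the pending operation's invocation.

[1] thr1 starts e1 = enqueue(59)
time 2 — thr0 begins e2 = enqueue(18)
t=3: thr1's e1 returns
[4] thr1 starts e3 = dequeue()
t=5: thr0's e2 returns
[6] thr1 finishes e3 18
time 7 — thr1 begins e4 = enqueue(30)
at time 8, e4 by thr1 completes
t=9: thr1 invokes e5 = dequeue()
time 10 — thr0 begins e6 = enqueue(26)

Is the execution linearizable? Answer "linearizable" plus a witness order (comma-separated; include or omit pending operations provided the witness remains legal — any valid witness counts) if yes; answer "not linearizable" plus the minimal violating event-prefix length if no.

linearizable — witness: e2, e1, e3, e4

step 1: e2 enqueue(18) — queue <18>
step 2: e1 enqueue(59) — queue <18,59>
step 3: e3 dequeue() → 18 — queue <59>
step 4: e4 enqueue(30) — queue <59,30>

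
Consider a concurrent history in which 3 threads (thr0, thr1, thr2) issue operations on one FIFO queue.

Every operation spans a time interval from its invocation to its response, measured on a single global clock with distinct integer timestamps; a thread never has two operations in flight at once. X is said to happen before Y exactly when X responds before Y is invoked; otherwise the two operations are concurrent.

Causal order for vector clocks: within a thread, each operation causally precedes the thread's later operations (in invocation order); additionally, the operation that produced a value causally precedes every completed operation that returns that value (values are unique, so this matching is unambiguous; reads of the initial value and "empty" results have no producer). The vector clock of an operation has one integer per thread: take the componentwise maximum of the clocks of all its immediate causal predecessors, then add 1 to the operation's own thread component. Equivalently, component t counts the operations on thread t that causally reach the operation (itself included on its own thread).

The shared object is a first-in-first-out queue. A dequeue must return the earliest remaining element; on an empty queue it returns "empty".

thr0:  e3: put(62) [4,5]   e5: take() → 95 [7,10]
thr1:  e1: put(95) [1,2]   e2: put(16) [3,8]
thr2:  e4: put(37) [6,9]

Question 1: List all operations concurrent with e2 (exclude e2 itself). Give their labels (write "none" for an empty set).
e3, e4, e5

e2 spans [3,8]; an op avoiding the whole window 3..8 is ordered, any other is concurrent
e1 [1,2]: before
e3 [4,5]: concurrent
e4 [6,9]: concurrent
e5 [7,10]: concurrent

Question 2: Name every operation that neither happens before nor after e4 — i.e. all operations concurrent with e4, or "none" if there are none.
e2, e5

e4 runs from 6 to 9; window-overlapping ops are concurrent
e1 [1,2]: before
e2 [3,8]: concurrent
e3 [4,5]: before
e5 [7,10]: concurrent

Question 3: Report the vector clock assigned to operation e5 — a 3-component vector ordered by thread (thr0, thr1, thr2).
(2, 1, 0)

VC(e4, invoked at 6): no causal predecessors; +1 on thr2 → (0, 0, 1)
VC(e1, invoked at 1): no causal predecessors; +1 on thr1 → (0, 1, 0)
VC(e3, invoked at 4): no causal predecessors; +1 on thr0 → (1, 0, 0)
invoked at 3, e2 merges VC(e1)=(0, 1, 0) and bumps thr1's slot → (0, 2, 0)
invoked at 7, e5 merges VC(e1)=(0, 1, 0), VC(e3)=(1, 0, 0) and bumps thr0's slot → (2, 1, 0)
target: VC(e5) = (2, 1, 0)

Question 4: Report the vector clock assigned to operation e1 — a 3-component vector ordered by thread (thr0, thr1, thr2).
(0, 1, 0)

e4 (invocation 6): nothing precedes it; thr2's component alone gives (0, 0, 1)
e1 (invocation 1): nothing precedes it; thr1's component alone gives (0, 1, 0)
e3 (invocation 4): nothing precedes it; thr0's component alone gives (1, 0, 0)
from VC(e1)=(0, 1, 0), e2 (invoked 3) maxes components and bumps thr1 → (0, 2, 0)
from VC(e1)=(0, 1, 0), VC(e3)=(1, 0, 0), e5 (invoked 7) maxes components and bumps thr0 → (2, 1, 0)
target: VC(e1) = (0, 1, 0)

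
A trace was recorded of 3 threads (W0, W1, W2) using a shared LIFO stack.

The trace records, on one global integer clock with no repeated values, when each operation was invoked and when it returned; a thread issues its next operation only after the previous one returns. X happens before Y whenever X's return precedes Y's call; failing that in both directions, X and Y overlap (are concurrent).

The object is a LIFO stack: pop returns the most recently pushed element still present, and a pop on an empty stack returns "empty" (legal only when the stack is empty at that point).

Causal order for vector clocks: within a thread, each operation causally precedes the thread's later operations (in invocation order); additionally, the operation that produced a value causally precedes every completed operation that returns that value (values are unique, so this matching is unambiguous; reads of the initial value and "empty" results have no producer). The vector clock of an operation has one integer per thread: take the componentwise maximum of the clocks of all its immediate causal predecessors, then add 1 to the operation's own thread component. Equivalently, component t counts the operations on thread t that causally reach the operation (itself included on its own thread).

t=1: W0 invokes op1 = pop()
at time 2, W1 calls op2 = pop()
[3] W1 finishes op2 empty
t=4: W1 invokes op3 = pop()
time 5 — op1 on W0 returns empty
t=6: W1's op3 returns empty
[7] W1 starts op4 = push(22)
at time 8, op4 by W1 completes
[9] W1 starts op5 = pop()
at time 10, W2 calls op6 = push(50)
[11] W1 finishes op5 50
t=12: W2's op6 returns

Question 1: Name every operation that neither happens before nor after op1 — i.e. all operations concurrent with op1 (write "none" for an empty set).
op2, op3

op1 spans [1,5]: anything still running between times 1 and 5 counts as concurrent
op2 [2,3]: concurrent
op3 [4,6]: concurrent
op4 [7,8]: after
op5 [9,11]: after
op6 [10,12]: after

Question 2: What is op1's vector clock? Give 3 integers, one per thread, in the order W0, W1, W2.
(1, 0, 0)

no predecessors for op6 (invoked 10): W2 increments from zero → (0, 0, 1)
no predecessors for op2 (invoked 2): W1 increments from zero → (0, 1, 0)
no predecessors for op1 (invoked 1): W0 increments from zero → (1, 0, 0)
from VC(op2)=(0, 1, 0), op3 (invoked 4) maxes components and bumps W1 → (0, 2, 0)
from VC(op3)=(0, 2, 0), op4 (invoked 7) maxes components and bumps W1 → (0, 3, 0)
from VC(op4)=(0, 3, 0), VC(op6)=(0, 0, 1), op5 (invoked 9) maxes components and bumps W1 → (0, 4, 1)
target: VC(op1) = (1, 0, 0)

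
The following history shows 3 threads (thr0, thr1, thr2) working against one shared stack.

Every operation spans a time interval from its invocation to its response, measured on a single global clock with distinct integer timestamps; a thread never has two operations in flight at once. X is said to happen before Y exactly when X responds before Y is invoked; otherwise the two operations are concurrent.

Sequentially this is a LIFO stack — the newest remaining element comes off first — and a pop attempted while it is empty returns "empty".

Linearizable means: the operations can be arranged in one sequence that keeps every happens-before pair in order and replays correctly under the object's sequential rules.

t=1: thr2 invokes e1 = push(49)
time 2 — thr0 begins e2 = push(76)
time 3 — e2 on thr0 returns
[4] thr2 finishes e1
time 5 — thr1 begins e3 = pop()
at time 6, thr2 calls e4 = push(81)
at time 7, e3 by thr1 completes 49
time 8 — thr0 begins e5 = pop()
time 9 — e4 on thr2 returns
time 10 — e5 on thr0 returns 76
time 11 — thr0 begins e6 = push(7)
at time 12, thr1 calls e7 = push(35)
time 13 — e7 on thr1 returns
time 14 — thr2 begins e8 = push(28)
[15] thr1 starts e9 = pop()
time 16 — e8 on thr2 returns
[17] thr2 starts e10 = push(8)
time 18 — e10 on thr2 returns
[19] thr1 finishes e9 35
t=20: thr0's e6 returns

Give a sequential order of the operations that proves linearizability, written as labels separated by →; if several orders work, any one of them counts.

step 1: e2 push(76) — stack <76>
step 2: e1 push(49) — stack <76,49>
step 3: e3 pop() → 49 — stack <76>
step 4: e5 pop() → 76 — stack <>
step 5: e4 push(81) — stack <81>
step 6: e6 push(7) — stack <81,7>
step 7: e7 push(35) — stack <81,7,35>
step 8: e9 pop() → 35 — stack <81,7>
step 9: e8 push(28) — stack <81,7,28>
step 10: e10 push(8) — stack <81,7,28,8>

e2 → e1 → e3 → e5 → e4 → e6 → e7 → e9 → e8 → e10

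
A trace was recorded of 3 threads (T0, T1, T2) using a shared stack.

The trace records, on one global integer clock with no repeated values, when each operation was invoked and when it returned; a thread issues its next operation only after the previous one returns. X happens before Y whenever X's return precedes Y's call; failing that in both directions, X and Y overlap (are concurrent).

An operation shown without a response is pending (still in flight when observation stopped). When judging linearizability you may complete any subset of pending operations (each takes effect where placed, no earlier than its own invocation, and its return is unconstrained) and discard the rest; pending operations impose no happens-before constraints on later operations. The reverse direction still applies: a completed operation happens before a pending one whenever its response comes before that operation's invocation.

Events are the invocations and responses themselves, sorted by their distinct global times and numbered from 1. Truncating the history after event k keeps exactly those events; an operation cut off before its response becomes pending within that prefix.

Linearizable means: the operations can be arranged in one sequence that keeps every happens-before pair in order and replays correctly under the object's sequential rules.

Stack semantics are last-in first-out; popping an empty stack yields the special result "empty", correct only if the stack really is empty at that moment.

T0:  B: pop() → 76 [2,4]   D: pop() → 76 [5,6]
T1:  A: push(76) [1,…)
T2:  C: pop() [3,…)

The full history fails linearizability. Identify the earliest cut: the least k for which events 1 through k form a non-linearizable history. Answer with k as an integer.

6

one valid order for events 1..5 is A, B:
step 1: A push(76) (pending, included) — stack <76>
step 2: B pop() → 76 — stack <>
adding event 6 (D responds at 6) leaves no legal real-time order
completion choices over the 2 pending operations (A, C) were checked; none helps
one such order, B, D (pending dropped), breaks at step 1 where B pop() → 76 is illegal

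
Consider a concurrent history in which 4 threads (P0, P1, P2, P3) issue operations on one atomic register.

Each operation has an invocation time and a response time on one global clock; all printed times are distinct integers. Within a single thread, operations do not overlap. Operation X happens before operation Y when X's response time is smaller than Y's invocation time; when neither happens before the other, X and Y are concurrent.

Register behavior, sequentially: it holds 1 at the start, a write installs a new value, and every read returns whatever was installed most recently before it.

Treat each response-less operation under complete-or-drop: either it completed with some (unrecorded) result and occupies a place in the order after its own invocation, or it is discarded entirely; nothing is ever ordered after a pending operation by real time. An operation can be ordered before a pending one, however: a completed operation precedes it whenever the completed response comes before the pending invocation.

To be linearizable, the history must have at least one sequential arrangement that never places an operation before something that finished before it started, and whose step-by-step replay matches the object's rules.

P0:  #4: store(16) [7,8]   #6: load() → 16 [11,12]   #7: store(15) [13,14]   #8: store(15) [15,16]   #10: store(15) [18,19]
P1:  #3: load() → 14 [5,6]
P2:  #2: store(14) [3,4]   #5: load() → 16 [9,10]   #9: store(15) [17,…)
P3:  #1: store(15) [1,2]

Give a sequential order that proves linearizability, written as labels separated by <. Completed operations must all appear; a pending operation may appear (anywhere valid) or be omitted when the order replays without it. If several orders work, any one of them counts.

after step 1 (#1 store(15)): value 15
after step 2 (#2 store(14)): value 14
after step 3 (#3 load() → 14): value 14
after step 4 (#4 store(16)): value 16
after step 5 (#5 load() → 16): value 16
after step 6 (#6 load() → 16): value 16
after step 7 (#7 store(15)): value 15
after step 8 (#8 store(15)): value 15
after step 9 (#9 store(15) (pending, included)): value 15
after step 10 (#10 store(15)): value 15

#1 < #2 < #3 < #4 < #5 < #6 < #7 < #8 < #9 < #10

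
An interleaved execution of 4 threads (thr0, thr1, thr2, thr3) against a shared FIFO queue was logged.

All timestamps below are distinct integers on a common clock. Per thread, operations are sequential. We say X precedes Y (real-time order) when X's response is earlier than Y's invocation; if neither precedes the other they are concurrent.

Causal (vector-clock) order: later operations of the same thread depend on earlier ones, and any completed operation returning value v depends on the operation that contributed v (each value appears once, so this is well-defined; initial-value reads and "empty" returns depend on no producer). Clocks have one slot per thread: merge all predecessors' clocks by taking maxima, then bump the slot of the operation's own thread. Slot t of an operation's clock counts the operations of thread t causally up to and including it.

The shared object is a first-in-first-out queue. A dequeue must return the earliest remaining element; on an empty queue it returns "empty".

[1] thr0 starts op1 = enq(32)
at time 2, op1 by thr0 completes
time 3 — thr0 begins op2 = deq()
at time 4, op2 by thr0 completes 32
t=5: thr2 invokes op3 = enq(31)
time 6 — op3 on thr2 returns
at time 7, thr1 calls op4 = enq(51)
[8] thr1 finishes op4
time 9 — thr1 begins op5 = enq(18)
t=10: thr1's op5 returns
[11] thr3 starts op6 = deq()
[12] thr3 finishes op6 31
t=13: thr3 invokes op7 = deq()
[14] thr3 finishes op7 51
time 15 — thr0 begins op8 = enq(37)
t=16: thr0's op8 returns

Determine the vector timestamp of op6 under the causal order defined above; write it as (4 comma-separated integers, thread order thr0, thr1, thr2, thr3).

(0, 0, 1, 1)

root op op3, invoked 5: fresh clock plus thr2's own tick → (0, 0, 1, 0)
root op op4, invoked 7: fresh clock plus thr1's own tick → (0, 1, 0, 0)
root op op1, invoked 1: fresh clock plus thr0's own tick → (1, 0, 0, 0)
VC(op6, invoked at 11): max of VC(op3)=(0, 0, 1, 0), then +1 on thread thr3 → (0, 0, 1, 1)
VC(op5, invoked at 9): max of VC(op4)=(0, 1, 0, 0), then +1 on thread thr1 → (0, 2, 0, 0)
VC(op2, invoked at 3): max of VC(op1)=(1, 0, 0, 0), then +1 on thread thr0 → (2, 0, 0, 0)
VC(op8, invoked at 15): max of VC(op2)=(2, 0, 0, 0), then +1 on thread thr0 → (3, 0, 0, 0)
VC(op7, invoked at 13): max of VC(op4)=(0, 1, 0, 0), VC(op6)=(0, 0, 1, 1), then +1 on thread thr3 → (0, 1, 1, 2)
target: VC(op6) = (0, 0, 1, 1)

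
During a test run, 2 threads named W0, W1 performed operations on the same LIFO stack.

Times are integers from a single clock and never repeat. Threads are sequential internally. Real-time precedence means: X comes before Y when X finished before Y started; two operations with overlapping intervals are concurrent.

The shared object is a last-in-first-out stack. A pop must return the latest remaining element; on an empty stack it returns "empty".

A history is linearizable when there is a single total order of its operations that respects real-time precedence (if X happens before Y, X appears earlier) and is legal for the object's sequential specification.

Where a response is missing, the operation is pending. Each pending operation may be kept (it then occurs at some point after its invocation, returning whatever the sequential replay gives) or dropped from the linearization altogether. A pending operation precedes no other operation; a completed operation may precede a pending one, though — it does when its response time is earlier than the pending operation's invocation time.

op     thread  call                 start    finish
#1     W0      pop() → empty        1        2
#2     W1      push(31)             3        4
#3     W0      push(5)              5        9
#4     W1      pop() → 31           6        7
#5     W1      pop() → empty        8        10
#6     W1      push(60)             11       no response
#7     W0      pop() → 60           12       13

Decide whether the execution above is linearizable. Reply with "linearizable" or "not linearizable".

witness order: #1, #2, #4, #5, #3, #6, #7
1. #1 pop() → empty, leaving stack <>
2. #2 push(31), leaving stack <31>
3. #4 pop() → 31, leaving stack <>
4. #5 pop() → empty, leaving stack <>
5. #3 push(5), leaving stack <5>
6. #6 push(60) (pending, included), leaving stack <5,60>
7. #7 pop() → 60, leaving stack <5>

linearizable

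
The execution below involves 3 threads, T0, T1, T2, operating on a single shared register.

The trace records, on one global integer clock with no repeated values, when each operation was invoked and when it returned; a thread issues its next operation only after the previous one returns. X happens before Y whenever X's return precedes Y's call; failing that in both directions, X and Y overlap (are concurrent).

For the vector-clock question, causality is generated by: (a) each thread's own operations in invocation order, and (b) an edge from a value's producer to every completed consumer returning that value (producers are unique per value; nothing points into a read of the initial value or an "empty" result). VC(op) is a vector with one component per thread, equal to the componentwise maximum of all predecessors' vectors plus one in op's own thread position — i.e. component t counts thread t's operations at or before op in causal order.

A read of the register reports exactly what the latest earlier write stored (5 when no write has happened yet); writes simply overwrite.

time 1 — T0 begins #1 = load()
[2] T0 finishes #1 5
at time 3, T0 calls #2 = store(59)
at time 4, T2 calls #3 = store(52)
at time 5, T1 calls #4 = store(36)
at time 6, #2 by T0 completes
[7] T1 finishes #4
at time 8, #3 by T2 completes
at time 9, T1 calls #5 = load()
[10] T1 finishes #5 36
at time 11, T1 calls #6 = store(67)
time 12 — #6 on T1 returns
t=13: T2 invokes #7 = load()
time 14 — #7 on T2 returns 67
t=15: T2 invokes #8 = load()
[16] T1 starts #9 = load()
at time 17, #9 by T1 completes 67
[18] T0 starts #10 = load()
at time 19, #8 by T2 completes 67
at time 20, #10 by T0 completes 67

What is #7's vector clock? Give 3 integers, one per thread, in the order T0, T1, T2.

(0, 3, 2)

root op #3, invoked 4: fresh clock plus T2's own tick → (0, 0, 1)
root op #4, invoked 5: fresh clock plus T1's own tick → (0, 1, 0)
root op #1, invoked 1: fresh clock plus T0's own tick → (1, 0, 0)
#5 (invocation 9): componentwise max over VC(#4)=(0, 1, 0), +1 at T1, giving (0, 2, 0)
#2 (invocation 3): componentwise max over VC(#1)=(1, 0, 0), +1 at T0, giving (2, 0, 0)
#6 (invocation 11): componentwise max over VC(#5)=(0, 2, 0), +1 at T1, giving (0, 3, 0)
#9 (invocation 16): componentwise max over VC(#6)=(0, 3, 0), +1 at T1, giving (0, 4, 0)
#7 (invocation 13): componentwise max over VC(#3)=(0, 0, 1), VC(#6)=(0, 3, 0), +1 at T2, giving (0, 3, 2)
#8 (invocation 15): componentwise max over VC(#6)=(0, 3, 0), VC(#7)=(0, 3, 2), +1 at T2, giving (0, 3, 3)
#10 (invocation 18): componentwise max over VC(#2)=(2, 0, 0), VC(#6)=(0, 3, 0), +1 at T0, giving (3, 3, 0)
target: VC(#7) = (0, 3, 2)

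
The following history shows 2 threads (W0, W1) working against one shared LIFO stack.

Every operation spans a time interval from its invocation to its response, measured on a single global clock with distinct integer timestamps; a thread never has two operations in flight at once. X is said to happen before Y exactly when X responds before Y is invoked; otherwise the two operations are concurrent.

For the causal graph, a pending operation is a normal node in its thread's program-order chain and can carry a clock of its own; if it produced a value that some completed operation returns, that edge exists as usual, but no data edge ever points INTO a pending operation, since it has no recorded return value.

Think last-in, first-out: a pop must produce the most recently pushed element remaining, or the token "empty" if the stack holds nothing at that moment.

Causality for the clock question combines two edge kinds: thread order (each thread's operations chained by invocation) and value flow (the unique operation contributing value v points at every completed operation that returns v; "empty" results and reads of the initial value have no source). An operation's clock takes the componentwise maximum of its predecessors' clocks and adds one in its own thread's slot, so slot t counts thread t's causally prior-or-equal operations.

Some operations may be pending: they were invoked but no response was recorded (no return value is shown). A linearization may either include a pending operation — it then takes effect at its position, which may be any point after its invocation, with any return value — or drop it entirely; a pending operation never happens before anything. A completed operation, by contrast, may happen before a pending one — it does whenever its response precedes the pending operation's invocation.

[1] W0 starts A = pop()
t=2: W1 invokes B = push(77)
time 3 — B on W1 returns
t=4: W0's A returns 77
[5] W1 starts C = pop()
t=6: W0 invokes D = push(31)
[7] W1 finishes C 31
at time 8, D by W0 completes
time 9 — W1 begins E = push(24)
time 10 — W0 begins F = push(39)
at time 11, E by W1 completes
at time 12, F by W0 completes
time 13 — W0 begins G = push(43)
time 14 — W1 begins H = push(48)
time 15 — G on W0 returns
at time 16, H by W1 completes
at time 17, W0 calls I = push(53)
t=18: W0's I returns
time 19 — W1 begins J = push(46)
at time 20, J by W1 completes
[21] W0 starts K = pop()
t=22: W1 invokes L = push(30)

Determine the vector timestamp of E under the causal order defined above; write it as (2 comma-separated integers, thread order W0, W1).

VC(B, invoked at 2): no causal predecessors; +1 on W1 → (0, 1)
VC(A, invoked at 1): max of VC(B)=(0, 1), then +1 on thread W0 → (1, 1)
VC(D, invoked at 6): max of VC(A)=(1, 1), then +1 on thread W0 → (2, 1)
VC(C, invoked at 5): max of VC(B)=(0, 1), VC(D)=(2, 1), then +1 on thread W1 → (2, 2)
VC(F, invoked at 10): max of VC(D)=(2, 1), then +1 on thread W0 → (3, 1)
VC(E, invoked at 9): max of VC(C)=(2, 2), then +1 on thread W1 → (2, 3)
VC(G, invoked at 13): max of VC(F)=(3, 1), then +1 on thread W0 → (4, 1)
VC(H, invoked at 14): max of VC(E)=(2, 3), then +1 on thread W1 → (2, 4)
VC(I, invoked at 17): max of VC(G)=(4, 1), then +1 on thread W0 → (5, 1)
VC(J, invoked at 19): max of VC(H)=(2, 4), then +1 on thread W1 → (2, 5)
VC(K, invoked at 21): max of VC(I)=(5, 1), then +1 on thread W0 → (6, 1)
VC(L, invoked at 22): max of VC(J)=(2, 5), then +1 on thread W1 → (2, 6)
target: VC(E) = (2, 3)

(2, 3)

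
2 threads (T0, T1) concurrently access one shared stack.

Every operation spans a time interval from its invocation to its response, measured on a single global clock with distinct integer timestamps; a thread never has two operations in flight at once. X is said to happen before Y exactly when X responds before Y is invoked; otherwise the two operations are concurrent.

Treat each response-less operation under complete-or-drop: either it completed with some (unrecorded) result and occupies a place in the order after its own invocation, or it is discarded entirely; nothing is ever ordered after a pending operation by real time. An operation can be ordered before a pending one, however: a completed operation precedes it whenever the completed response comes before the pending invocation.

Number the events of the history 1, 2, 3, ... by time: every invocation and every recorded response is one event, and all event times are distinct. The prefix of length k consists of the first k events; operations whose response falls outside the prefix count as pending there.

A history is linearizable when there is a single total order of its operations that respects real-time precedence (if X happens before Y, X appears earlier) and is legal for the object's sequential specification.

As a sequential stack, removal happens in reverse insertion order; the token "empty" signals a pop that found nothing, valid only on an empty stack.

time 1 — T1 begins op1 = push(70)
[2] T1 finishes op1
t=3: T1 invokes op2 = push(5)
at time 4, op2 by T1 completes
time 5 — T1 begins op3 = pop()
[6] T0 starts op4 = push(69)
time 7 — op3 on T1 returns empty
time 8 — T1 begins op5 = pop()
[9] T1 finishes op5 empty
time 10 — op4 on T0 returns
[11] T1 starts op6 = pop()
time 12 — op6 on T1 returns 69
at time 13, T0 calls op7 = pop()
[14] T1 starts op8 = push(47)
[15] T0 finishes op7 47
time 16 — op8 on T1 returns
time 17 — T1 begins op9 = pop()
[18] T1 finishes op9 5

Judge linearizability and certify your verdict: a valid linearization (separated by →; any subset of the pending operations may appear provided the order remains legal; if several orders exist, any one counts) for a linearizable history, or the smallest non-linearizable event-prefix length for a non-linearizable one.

events 1..6 are fine; event 7 — the response of op3 at time 7 — makes the prefix non-linearizable
the sole real-time-consistent order of 3 completed operations fails the stack replay
including or dropping the 1 pending operation (op4) in any combination fails
take op1, op2, op3 (pending dropped): step 3 already fails, because op3 pop() → empty cannot occur there

not linearizable — minimal violating prefix: 7 events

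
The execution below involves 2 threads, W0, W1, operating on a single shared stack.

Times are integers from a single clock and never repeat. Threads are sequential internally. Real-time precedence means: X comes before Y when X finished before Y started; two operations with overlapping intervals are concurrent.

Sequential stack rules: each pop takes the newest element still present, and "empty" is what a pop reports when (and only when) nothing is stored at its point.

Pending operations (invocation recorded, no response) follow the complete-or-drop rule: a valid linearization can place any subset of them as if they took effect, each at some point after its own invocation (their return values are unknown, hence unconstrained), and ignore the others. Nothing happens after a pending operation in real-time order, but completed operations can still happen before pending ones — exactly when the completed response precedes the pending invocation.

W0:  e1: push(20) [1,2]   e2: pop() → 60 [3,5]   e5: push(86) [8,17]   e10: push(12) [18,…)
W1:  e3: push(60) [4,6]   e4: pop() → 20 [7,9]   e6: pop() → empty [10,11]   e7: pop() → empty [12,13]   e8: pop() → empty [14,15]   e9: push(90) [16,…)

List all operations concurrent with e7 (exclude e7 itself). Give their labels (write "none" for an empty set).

e5

e7 runs from 12 to 13; window-overlapping ops are concurrent
e1 [1,2]: before
e2 [3,5]: before
e3 [4,6]: before
e4 [7,9]: before
e5 [8,17]: concurrent
e6 [10,11]: before
e8 [14,15]: after
e9 [16,…): after
e10 [18,…): after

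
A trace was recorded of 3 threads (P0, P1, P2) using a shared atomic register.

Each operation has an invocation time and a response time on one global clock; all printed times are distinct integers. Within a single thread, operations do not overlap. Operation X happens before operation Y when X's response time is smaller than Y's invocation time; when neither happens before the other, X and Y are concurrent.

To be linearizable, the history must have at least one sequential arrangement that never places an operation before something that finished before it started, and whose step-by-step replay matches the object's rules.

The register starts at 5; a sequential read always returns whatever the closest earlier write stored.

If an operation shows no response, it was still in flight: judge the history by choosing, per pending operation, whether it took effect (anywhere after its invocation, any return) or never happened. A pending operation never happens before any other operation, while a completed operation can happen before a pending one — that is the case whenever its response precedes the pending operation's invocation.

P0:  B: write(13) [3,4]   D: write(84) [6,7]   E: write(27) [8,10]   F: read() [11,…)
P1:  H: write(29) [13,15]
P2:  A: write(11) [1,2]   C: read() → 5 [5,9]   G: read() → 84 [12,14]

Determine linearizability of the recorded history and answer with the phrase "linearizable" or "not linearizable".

the violation lands at event 9, C's response at time 9: events 1..8 linearize, events 1..9 do not
real-time-consistent orders of the 4 completed operations: 2 — all fail the atomic register replay
including or dropping the 1 pending operation (E) in any combination fails
one such order, A, B, C, D (pending dropped), breaks at step 3 where C read() → 5 is illegal
one such order, A, B, D, C (pending dropped), breaks at step 4 where C read() → 5 is illegal

not linearizable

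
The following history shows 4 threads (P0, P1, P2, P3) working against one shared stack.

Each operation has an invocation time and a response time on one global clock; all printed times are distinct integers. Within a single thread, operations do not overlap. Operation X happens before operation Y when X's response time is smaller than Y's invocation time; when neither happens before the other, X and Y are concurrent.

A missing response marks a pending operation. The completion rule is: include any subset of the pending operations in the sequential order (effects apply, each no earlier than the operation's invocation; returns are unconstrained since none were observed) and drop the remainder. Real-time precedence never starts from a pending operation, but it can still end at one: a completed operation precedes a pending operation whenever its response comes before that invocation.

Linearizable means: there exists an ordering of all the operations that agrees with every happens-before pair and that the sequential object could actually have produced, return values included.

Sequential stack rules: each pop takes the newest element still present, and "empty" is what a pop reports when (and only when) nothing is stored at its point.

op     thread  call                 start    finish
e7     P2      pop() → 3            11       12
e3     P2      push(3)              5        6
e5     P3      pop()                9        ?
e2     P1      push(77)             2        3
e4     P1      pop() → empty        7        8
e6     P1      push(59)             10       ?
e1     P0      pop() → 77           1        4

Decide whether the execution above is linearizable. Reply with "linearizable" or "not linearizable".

not linearizable

prefix check: 1..7 passes, 1..8 fails once e4's time-8 response joins
real-time-consistent orders of the 4 completed operations: 2 — all fail the stack replay
one such order, e1, e2, e3, e4, breaks at step 1 where e1 pop() → 77 is illegal
one such order, e2, e1, e3, e4, breaks at step 4 where e4 pop() → empty is illegal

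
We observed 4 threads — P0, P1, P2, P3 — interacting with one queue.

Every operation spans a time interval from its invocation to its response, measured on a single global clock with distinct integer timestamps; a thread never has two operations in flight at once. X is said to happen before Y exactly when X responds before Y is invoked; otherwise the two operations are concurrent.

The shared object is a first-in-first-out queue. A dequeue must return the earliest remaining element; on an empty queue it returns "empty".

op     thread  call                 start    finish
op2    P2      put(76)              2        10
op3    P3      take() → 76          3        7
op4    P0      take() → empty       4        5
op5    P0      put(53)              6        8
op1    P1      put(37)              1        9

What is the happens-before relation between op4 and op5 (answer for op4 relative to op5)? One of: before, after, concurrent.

op4 spans [4,5], op5 spans [6,8]
resp(op4)=5 < inv(op5)=6

before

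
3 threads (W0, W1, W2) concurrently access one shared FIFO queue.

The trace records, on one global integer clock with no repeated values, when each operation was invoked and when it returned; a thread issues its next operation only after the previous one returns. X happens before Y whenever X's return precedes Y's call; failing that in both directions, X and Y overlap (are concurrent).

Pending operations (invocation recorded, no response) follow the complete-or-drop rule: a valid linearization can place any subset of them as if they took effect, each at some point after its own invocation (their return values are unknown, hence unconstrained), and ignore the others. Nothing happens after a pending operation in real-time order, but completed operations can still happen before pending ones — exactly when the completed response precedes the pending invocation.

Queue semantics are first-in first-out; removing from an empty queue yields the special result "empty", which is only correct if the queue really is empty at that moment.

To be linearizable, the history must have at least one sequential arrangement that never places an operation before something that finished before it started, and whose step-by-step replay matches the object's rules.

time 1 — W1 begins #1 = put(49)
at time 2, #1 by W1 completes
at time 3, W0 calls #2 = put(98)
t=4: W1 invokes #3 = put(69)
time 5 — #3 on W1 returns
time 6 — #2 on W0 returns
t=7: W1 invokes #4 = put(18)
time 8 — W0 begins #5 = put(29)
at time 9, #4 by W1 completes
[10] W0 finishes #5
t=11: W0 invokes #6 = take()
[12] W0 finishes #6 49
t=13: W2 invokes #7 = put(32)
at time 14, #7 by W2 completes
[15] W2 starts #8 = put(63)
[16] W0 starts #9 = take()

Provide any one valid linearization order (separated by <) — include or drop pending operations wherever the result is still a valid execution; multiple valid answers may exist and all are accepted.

#1 < #2 < #3 < #4 < #5 < #6 < #7

1. #1 put(49), leaving queue <49>
2. #2 put(98), leaving queue <49,98>
3. #3 put(69), leaving queue <49,98,69>
4. #4 put(18), leaving queue <49,98,69,18>
5. #5 put(29), leaving queue <49,98,69,18,29>
6. #6 take() → 49, leaving queue <98,69,18,29>
7. #7 put(32), leaving queue <98,69,18,29,32>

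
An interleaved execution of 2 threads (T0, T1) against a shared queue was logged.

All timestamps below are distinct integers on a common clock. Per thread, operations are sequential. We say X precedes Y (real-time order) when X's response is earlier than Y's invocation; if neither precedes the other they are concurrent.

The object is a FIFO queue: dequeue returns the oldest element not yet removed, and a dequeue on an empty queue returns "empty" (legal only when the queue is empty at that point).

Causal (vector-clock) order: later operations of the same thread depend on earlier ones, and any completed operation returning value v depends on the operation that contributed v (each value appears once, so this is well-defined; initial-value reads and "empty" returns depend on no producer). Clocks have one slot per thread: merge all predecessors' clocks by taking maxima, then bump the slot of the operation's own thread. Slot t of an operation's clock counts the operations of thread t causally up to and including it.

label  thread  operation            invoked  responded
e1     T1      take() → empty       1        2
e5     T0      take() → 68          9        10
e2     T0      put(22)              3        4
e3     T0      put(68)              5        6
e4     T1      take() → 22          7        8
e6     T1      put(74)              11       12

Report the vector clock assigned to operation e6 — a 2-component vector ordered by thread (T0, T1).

e1 (invocation 1): nothing precedes it; T1's component alone gives (0, 1)
e2 (invocation 3): nothing precedes it; T0's component alone gives (1, 0)
VC(e3, invoked at 5): max of VC(e2)=(1, 0), then +1 on thread T0 → (2, 0)
VC(e4, invoked at 7): max of VC(e1)=(0, 1), VC(e2)=(1, 0), then +1 on thread T1 → (1, 2)
VC(e5, invoked at 9): max of VC(e3)=(2, 0), then +1 on thread T0 → (3, 0)
VC(e6, invoked at 11): max of VC(e4)=(1, 2), then +1 on thread T1 → (1, 3)
target: VC(e6) = (1, 3)

(1, 3)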